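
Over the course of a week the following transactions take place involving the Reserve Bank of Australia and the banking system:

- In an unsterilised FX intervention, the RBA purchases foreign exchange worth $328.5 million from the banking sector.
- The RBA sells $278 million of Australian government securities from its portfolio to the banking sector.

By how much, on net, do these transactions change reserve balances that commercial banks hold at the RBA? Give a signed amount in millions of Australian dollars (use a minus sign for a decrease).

+$50.5 million

FX purchase $328.5 million: the RBA pays by crediting reserve accounts → +$328.5M.
OMO sale (to banks) $278 million: the buying banks pay out of their reserve balances → −$278M.
Net: 328.5 − 278 = +$50.5 million.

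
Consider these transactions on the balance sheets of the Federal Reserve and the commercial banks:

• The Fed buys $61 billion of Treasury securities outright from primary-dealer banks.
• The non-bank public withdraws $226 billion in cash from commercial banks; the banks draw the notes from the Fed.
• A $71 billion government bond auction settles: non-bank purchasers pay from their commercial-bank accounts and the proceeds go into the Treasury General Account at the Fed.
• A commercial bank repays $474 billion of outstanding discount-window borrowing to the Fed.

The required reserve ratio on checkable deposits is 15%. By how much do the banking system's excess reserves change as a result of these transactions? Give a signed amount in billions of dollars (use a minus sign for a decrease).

-$665.45 billion

OMO purchase (from banks) $61 billion: reserves +$61B, deposits 0.
Currency withdrawal $226 billion: reserves −$226B, deposits −$226B.
Government account inflow $71 billion: reserves −$71B, deposits −$71B.
Discount-window repayment $474 billion: reserves −$474B, deposits 0.
Totals: Δreserves = −$710B, Δdeposits = −$297B.
Δrequired reserves = 15% × −$297B = −$44.55B.
Δexcess reserves = Δreserves − Δrequired = −$710B − (−$44.55B) = -$665.45 billion.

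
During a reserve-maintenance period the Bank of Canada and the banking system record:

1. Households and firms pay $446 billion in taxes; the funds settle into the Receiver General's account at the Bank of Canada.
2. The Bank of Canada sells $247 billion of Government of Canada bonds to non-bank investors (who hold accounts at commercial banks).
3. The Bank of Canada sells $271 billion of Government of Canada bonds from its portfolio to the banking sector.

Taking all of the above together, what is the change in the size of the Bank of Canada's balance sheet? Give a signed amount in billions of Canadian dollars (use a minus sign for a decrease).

Bank of Canada balance sheet:
  Assets:      Securities −$518B
  Liabilities: Bank reserves −$964B, Government deposits +$446B
Commercial banking system:
  Assets:      Reserves at CB −$964B, Securities +$271B
  Liabilities: Checkable deposits −$693B
Change in total Bank of Canada assets = -$518 billion.

-$518 billion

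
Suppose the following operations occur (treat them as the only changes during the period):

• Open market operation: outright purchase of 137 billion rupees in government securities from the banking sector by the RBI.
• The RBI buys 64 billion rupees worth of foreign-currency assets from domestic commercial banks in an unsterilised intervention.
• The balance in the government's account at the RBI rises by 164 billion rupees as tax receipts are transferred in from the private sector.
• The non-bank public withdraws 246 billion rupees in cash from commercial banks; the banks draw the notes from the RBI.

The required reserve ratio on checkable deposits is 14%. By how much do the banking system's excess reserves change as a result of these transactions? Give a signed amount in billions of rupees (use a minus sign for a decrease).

-151.6 billion

OMO purchase (from banks) 137 billion rupees: reserves +137B, deposits 0.
FX purchase 64 billion rupees: reserves +64B, deposits 0.
Government account inflow 164 billion rupees: reserves −164B, deposits −164B.
Currency withdrawal 246 billion rupees: reserves −246B, deposits −246B.
Totals: Δreserves = −209B, Δdeposits = −410B.
Δrequired reserves = 14% × −410B = −57.4B.
Δexcess reserves = Δreserves − Δrequired = −209B − (−57.4B) = -151.6 billion.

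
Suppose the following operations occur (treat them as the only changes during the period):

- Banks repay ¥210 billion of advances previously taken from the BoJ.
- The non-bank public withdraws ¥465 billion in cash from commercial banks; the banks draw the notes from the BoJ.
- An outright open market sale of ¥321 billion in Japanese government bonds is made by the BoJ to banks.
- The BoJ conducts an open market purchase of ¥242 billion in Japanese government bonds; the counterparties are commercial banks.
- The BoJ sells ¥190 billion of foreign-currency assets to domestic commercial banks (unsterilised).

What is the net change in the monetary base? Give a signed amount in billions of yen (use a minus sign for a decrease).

BoJ balance sheet:
  Assets:      Securities −¥79B, Loans to banks −¥210B, Foreign assets −¥190B
  Liabilities: Bank reserves −¥944B, Currency in circulation +¥465B
Monetary base = currency + reserves: +¥465B + (−¥944B) = -¥479 billion.

-¥479 billion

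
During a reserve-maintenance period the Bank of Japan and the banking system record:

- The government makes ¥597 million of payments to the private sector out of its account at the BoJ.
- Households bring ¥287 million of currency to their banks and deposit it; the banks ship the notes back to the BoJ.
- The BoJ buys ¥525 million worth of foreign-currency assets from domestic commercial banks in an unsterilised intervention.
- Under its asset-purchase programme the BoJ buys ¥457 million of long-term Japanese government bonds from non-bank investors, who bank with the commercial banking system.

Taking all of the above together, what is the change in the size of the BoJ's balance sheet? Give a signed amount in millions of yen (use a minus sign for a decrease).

BoJ balance sheet:
  Assets:      Securities +¥457M, Foreign assets +¥525M
  Liabilities: Bank reserves +¥1866M, Currency in circulation −¥287M, Government deposits −¥597M
Change in total BoJ assets = +¥982 million.

+¥982 million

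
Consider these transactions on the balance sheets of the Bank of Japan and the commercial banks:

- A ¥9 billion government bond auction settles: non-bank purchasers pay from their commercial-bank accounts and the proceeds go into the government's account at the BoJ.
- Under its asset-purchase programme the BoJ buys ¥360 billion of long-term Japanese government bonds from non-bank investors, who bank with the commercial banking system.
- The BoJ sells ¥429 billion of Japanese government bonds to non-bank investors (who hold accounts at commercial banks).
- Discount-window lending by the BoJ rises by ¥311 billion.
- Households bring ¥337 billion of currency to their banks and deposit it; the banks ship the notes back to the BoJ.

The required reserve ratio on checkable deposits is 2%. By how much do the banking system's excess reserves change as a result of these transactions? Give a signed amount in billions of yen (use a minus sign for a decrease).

+¥564.82 billion

Government account inflow ¥9 billion: reserves −¥9B, deposits −¥9B.
Asset purchase (from non-banks) ¥360 billion: reserves +¥360B, deposits +¥360B.
Asset sale (to non-banks) ¥429 billion: reserves −¥429B, deposits −¥429B.
Discount-window loan ¥311 billion: reserves +¥311B, deposits 0.
Currency deposit ¥337 billion: reserves +¥337B, deposits +¥337B.
Totals: Δreserves = +¥570B, Δdeposits = +¥259B.
Δrequired reserves = 2% × +¥259B = +¥5.18B.
Δexcess reserves = Δreserves − Δrequired = +¥570B − (+¥5.18B) = +¥564.82 billion.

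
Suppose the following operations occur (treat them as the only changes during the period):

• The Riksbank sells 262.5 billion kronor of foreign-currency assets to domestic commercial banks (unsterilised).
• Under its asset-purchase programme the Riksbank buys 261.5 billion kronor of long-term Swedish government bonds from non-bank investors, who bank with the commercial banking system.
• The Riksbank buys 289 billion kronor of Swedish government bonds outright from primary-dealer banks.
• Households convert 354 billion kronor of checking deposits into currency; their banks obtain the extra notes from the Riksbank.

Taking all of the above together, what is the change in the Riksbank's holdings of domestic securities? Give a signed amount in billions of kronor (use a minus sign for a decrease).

FX sale 262.5 billion kronor: the Riksbank's securities portfolio is untouched → 0.
Asset purchase (from non-banks) 261.5 billion kronor: securities added to the Riksbank's portfolio → +261.5B.
OMO purchase (from banks) 289 billion kronor: securities added to the Riksbank's portfolio → +289B.
Currency withdrawal 354 billion kronor: the Riksbank's securities portfolio is untouched → 0.
Net: 0 + 261.5 + 289 + 0 = +550.5 billion.

+550.5 billion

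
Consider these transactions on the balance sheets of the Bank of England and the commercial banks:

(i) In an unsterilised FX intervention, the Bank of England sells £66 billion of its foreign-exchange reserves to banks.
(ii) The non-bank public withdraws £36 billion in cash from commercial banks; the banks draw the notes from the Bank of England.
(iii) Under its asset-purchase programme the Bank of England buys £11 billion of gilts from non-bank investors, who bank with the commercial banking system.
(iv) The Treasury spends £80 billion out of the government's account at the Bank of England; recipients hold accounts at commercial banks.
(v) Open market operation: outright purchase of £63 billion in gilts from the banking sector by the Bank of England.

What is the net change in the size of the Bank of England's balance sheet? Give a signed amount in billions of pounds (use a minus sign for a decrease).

+£8 billion

Bank of England balance sheet:
  Assets:      Securities +£74B, Foreign assets −£66B
  Liabilities: Bank reserves +£52B, Currency in circulation +£36B, Government deposits −£80B
Commercial banking system:
  Assets:      Reserves at CB +£52B, Securities −£63B, Foreign assets +£66B
  Liabilities: Checkable deposits +£55B
Change in total Bank of England assets = +£8 billion.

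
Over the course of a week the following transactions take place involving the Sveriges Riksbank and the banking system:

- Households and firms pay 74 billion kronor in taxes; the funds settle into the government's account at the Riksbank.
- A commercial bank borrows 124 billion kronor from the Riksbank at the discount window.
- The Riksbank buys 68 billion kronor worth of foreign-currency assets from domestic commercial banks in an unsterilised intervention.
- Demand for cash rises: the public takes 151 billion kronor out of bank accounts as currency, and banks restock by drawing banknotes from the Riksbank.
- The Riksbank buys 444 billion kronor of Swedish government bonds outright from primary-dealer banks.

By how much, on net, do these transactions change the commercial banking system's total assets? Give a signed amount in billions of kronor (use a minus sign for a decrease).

Riksbank balance sheet:
  Assets:      Securities +444B, Loans to banks +124B, Foreign assets +68B
  Liabilities: Bank reserves +411B, Currency in circulation +151B, Government deposits +74B
Commercial banking system:
  Assets:      Reserves at CB +411B, Securities −444B, Foreign assets −68B
  Liabilities: Checkable deposits −225B, Borrowings from CB +124B
Change in total bank assets = -101 billion.

-101 billion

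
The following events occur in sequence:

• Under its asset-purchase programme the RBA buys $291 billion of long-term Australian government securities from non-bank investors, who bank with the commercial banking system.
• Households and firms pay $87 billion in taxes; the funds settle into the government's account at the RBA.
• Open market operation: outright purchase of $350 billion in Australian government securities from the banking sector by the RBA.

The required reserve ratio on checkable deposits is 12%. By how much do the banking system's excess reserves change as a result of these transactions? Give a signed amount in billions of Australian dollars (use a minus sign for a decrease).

+$529.52 billion

Asset purchase (from non-banks) $291 billion: reserves +$291B, deposits +$291B.
Government account inflow $87 billion: reserves −$87B, deposits −$87B.
OMO purchase (from banks) $350 billion: reserves +$350B, deposits 0.
Totals: Δreserves = +$554B, Δdeposits = +$204B.
Δrequired reserves = 12% × +$204B = +$24.48B.
Δexcess reserves = Δreserves − Δrequired = +$554B − (+$24.48B) = +$529.52 billion.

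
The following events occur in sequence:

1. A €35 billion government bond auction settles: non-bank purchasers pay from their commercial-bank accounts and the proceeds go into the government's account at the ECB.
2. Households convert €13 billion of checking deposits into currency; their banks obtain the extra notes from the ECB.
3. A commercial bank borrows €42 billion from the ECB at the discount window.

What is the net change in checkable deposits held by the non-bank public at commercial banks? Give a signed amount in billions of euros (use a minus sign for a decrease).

-€48 billion

ECB balance sheet:
  Assets:      Loans to banks +€42B
  Liabilities: Bank reserves −€6B, Currency in circulation +€13B, Government deposits +€35B
Commercial banking system:
  Assets:      Reserves at CB −€6B
  Liabilities: Checkable deposits −€48B, Borrowings from CB +€42B
So the change in checkable deposits held by the non-bank public at commercial banks is -€48 billion.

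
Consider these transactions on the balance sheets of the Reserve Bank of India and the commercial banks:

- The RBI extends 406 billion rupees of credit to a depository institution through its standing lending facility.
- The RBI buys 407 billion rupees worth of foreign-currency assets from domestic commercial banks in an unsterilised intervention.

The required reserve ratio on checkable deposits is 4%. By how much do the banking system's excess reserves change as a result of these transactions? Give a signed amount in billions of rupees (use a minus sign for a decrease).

+813 billion

Discount-window loan 406 billion rupees: reserves +406B, deposits 0.
FX purchase 407 billion rupees: reserves +407B, deposits 0.
Totals: Δreserves = +813B, Δdeposits = 0.
Δrequired reserves = 4% × 0 = 0.
Δexcess reserves = Δreserves − Δrequired = +813B − (0) = +813 billion.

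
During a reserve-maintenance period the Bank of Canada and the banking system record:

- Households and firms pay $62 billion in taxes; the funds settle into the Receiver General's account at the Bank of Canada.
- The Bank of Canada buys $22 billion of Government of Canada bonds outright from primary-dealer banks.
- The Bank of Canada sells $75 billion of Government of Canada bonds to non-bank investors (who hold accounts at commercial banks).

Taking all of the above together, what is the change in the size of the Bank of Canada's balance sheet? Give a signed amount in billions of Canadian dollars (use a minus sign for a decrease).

Bank of Canada balance sheet:
  Assets:      Securities −$53B
  Liabilities: Bank reserves −$115B, Government deposits +$62B
Change in total Bank of Canada assets = -$53 billion.

-$53 billion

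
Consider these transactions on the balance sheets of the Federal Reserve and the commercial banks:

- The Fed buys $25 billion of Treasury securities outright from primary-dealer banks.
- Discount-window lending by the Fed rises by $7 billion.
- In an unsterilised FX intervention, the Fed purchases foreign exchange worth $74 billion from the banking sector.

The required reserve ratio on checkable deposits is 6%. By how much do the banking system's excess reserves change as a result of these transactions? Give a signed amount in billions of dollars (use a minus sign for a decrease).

OMO purchase (from banks) $25 billion: reserves +$25B, deposits 0.
Discount-window loan $7 billion: reserves +$7B, deposits 0.
FX purchase $74 billion: reserves +$74B, deposits 0.
Totals: Δreserves = +$106B, Δdeposits = 0.
Δrequired reserves = 6% × 0 = 0.
Δexcess reserves = Δreserves − Δrequired = +$106B − (0) = +$106 billion.

+$106 billion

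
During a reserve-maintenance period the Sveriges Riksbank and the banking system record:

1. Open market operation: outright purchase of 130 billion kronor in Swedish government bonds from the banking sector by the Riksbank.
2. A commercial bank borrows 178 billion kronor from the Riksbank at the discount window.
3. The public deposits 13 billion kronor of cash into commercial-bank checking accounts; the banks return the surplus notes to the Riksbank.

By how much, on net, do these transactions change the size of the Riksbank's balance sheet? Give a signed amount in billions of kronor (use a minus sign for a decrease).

OMO purchase (from banks) 130 billion kronor: a Riksbank asset is acquired → +130B.
Discount-window loan 178 billion kronor: a Riksbank asset is acquired → +178B.
Currency deposit 13 billion kronor: only the composition of liabilities changes → 0.
Net: 130 + 178 + 0 = +308 billion.

+308 billion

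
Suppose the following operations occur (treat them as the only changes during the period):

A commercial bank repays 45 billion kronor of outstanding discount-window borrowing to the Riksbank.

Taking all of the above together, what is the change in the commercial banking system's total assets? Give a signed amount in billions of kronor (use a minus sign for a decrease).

Riksbank balance sheet:
  Assets:      Loans to banks −45B
  Liabilities: Bank reserves −45B
Commercial banking system:
  Assets:      Reserves at CB −45B
  Liabilities: Borrowings from CB −45B
Change in total bank assets = -45 billion.

-45 billion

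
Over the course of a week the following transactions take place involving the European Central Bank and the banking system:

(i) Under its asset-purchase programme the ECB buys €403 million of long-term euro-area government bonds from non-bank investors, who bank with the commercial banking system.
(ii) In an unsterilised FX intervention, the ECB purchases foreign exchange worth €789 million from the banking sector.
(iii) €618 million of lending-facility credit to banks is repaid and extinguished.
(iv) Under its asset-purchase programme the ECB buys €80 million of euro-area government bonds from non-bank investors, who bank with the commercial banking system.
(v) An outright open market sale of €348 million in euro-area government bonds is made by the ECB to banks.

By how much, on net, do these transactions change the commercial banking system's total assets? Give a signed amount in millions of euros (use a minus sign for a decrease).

-€135 million

Asset purchase (from non-banks) €403 million: bank balance sheets expand → +€403M.
FX purchase €789 million: just an asset swap on bank balance sheets → 0.
Discount-window repayment €618 million: bank balance sheets shrink → −€618M.
Asset purchase (from non-banks) €80 million: bank balance sheets expand → +€80M.
OMO sale (to banks) €348 million: just an asset swap on bank balance sheets → 0.
Net: 403 + 0 − 618 + 80 + 0 = -€135 million.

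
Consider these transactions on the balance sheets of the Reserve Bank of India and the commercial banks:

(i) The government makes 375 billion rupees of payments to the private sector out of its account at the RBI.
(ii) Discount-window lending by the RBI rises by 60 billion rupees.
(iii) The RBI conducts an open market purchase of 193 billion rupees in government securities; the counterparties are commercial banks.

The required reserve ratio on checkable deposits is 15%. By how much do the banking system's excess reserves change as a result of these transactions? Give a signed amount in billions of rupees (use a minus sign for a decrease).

Government spending 375 billion rupees: reserves +375B, deposits +375B.
Discount-window loan 60 billion rupees: reserves +60B, deposits 0.
OMO purchase (from banks) 193 billion rupees: reserves +193B, deposits 0.
Totals: Δreserves = +628B, Δdeposits = +375B.
Δrequired reserves = 15% × +375B = +56.25B.
Δexcess reserves = Δreserves − Δrequired = +628B − (+56.25B) = +571.75 billion.

+571.75 billion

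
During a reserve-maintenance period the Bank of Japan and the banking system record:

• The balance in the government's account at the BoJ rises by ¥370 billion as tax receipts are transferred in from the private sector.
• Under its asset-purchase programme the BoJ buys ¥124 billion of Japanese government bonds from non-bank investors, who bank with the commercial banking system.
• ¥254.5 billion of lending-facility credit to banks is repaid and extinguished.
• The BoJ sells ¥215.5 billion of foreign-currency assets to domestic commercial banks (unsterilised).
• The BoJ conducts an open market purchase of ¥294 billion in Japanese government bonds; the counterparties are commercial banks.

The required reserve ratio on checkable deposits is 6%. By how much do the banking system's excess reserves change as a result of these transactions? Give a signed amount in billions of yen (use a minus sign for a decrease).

-¥407.24 billion

Government account inflow ¥370 billion: reserves −¥370B, deposits −¥370B.
Asset purchase (from non-banks) ¥124 billion: reserves +¥124B, deposits +¥124B.
Discount-window repayment ¥254.5 billion: reserves −¥254.5B, deposits 0.
FX sale ¥215.5 billion: reserves −¥215.5B, deposits 0.
OMO purchase (from banks) ¥294 billion: reserves +¥294B, deposits 0.
Totals: Δreserves = −¥422B, Δdeposits = −¥246B.
Δrequired reserves = 6% × −¥246B = −¥14.76B.
Δexcess reserves = Δreserves − Δrequired = −¥422B − (−¥14.76B) = -¥407.24 billion.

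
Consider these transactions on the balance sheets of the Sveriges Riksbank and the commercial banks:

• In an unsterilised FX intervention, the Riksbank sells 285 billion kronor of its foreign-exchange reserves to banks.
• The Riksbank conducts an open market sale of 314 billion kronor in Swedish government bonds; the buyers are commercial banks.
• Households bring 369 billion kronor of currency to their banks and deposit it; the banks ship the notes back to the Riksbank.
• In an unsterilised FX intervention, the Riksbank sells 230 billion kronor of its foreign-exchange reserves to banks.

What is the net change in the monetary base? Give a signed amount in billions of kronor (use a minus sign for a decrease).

FX sale 285 billion kronor: Riksbank balance sheet contracts → −285B.
OMO sale (to banks) 314 billion kronor: Riksbank balance sheet contracts → −314B.
Currency deposit 369 billion kronor: just a shift between currency and reserves — both are base money → 0.
FX sale 230 billion kronor: Riksbank balance sheet contracts → −230B.
Net: −285 − 314 + 0 − 230 = -829 billion.

-829 billion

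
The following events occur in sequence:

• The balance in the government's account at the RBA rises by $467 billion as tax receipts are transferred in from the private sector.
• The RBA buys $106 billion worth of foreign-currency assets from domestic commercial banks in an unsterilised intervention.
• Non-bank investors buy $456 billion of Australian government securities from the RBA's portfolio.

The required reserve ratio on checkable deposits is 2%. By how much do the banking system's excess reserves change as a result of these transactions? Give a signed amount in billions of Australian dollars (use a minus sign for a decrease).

Government account inflow $467 billion: reserves −$467B, deposits −$467B.
FX purchase $106 billion: reserves +$106B, deposits 0.
Asset sale (to non-banks) $456 billion: reserves −$456B, deposits −$456B.
Totals: Δreserves = −$817B, Δdeposits = −$923B.
Δrequired reserves = 2% × −$923B = −$18.46B.
Δexcess reserves = Δreserves − Δrequired = −$817B − (−$18.46B) = -$798.54 billion.

-$798.54 billion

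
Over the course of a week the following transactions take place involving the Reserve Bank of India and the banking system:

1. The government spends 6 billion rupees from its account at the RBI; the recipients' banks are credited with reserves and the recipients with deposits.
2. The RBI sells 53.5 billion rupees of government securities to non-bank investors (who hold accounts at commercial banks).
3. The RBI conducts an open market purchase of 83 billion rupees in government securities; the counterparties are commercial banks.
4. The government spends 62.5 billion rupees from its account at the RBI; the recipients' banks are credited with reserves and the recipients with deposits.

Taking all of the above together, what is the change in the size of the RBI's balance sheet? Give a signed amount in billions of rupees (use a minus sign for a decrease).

RBI balance sheet:
  Assets:      Securities +29.5B
  Liabilities: Bank reserves +98B, Government deposits −68.5B
Change in total RBI assets = +29.5 billion.

+29.5 billion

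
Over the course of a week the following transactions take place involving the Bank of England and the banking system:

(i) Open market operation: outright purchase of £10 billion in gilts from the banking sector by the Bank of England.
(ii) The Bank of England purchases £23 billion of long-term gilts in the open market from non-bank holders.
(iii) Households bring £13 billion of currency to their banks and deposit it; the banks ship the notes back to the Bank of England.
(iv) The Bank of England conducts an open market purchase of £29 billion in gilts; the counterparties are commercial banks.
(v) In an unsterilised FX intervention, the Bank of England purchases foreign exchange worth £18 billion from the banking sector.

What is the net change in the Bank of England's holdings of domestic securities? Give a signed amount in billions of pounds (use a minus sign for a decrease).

OMO purchase (from banks) £10 billion: securities added to the Bank of England's portfolio → +£10B.
Asset purchase (from non-banks) £23 billion: securities added to the Bank of England's portfolio → +£23B.
Currency deposit £13 billion: the Bank of England's securities portfolio is untouched → 0.
OMO purchase (from banks) £29 billion: securities added to the Bank of England's portfolio → +£29B.
FX purchase £18 billion: the Bank of England's securities portfolio is untouched → 0.
Net: 10 + 23 + 0 + 29 + 0 = +£62 billion.

+£62 billion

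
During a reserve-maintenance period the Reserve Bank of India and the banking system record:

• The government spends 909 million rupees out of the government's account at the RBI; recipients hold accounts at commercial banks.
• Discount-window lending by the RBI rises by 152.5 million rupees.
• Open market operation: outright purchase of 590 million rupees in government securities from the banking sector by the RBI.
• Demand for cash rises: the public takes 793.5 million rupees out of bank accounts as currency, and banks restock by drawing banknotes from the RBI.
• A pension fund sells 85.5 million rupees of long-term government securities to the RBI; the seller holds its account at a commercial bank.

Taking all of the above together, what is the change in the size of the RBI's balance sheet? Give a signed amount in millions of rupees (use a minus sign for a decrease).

+828 million

RBI balance sheet:
  Assets:      Securities +675.5M, Loans to banks +152.5M
  Liabilities: Bank reserves +943.5M, Currency in circulation +793.5M, Government deposits −909M
Change in total RBI assets = +828 million.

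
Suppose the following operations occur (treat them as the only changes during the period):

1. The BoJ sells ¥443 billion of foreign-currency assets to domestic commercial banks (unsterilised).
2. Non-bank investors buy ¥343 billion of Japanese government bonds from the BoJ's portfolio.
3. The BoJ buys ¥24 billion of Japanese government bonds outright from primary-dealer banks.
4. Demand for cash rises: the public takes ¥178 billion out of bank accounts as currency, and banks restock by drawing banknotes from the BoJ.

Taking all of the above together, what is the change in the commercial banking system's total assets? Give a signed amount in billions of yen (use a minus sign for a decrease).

FX sale ¥443 billion: just an asset swap on bank balance sheets → 0.
Asset sale (to non-banks) ¥343 billion: bank balance sheets shrink → −¥343B.
OMO purchase (from banks) ¥24 billion: just an asset swap on bank balance sheets → 0.
Currency withdrawal ¥178 billion: bank balance sheets shrink → −¥178B.
Net: 0 − 343 + 0 − 178 = -¥521 billion.

-¥521 billion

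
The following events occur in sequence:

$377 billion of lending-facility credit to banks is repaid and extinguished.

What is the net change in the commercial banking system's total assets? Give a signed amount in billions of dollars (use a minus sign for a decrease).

Fed balance sheet:
  Assets:      Loans to banks −$377B
  Liabilities: Bank reserves −$377B
Commercial banking system:
  Assets:      Reserves at CB −$377B
  Liabilities: Borrowings from CB −$377B
Change in total bank assets = -$377 billion.

-$377 billion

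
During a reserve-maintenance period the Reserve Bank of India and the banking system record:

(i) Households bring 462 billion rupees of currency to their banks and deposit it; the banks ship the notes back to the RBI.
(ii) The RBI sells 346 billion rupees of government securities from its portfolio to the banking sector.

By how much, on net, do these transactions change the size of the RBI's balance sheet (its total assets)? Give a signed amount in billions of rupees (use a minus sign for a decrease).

-346 billion

RBI balance sheet:
  Assets:      Securities −346B
  Liabilities: Bank reserves +116B, Currency in circulation −462B
Commercial banking system:
  Assets:      Reserves at CB +116B, Securities +346B
  Liabilities: Checkable deposits +462B
Change in total RBI assets = -346 billion.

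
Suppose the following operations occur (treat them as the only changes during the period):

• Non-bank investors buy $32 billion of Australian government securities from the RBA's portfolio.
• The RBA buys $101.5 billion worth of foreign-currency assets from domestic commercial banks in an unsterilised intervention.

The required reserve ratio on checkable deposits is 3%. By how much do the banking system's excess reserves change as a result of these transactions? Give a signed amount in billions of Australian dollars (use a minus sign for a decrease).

Asset sale (to non-banks) $32 billion: reserves −$32B, deposits −$32B.
FX purchase $101.5 billion: reserves +$101.5B, deposits 0.
Totals: Δreserves = +$69.5B, Δdeposits = −$32B.
Δrequired reserves = 3% × −$32B = −$0.96B.
Δexcess reserves = Δreserves − Δrequired = +$69.5B − (−$0.96B) = +$70.46 billion.

+$70.46 billion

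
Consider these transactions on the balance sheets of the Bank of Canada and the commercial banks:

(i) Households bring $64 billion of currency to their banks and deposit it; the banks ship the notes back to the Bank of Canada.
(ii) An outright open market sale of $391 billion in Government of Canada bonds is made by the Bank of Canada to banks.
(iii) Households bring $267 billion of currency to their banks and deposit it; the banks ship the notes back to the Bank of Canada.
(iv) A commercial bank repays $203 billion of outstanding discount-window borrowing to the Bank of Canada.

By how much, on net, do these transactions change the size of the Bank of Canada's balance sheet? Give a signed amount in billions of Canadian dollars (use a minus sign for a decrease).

-$594 billion

Bank of Canada balance sheet:
  Assets:      Securities −$391B, Loans to banks −$203B
  Liabilities: Bank reserves −$263B, Currency in circulation −$331B
Change in total Bank of Canada assets = -$594 billion.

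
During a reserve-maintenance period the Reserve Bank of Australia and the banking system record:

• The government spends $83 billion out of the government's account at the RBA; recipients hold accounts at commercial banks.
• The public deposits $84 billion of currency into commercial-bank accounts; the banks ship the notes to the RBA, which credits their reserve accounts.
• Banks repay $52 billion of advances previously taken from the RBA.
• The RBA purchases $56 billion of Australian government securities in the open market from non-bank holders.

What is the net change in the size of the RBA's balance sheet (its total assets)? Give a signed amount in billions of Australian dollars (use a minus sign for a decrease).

RBA balance sheet:
  Assets:      Securities +$56B, Loans to banks −$52B
  Liabilities: Bank reserves +$171B, Currency in circulation −$84B, Government deposits −$83B
Commercial banking system:
  Assets:      Reserves at CB +$171B
  Liabilities: Checkable deposits +$223B, Borrowings from CB −$52B
Change in total RBA assets = +$4 billion.

+$4 billion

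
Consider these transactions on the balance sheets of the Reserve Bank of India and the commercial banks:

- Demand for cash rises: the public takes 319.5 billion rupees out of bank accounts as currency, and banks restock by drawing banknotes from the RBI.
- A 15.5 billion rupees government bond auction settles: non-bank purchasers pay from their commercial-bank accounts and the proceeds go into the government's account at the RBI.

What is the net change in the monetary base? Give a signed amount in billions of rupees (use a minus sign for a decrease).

-15.5 billion

RBI balance sheet:
  Assets:      no change
  Liabilities: Bank reserves −335B, Currency in circulation +319.5B, Government deposits +15.5B
Monetary base = currency + reserves: +319.5B + (−335B) = -15.5 billion.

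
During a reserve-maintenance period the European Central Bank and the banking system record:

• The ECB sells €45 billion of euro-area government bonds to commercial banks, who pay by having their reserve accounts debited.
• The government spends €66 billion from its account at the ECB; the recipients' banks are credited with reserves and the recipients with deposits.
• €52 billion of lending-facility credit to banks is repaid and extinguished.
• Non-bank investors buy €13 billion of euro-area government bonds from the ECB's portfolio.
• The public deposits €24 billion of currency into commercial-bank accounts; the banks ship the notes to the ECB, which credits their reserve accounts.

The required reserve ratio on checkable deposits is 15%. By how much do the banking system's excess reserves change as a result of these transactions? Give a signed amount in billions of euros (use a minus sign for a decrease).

OMO sale (to banks) €45 billion: reserves −€45B, deposits 0.
Government spending €66 billion: reserves +€66B, deposits +€66B.
Discount-window repayment €52 billion: reserves −€52B, deposits 0.
Asset sale (to non-banks) €13 billion: reserves −€13B, deposits −€13B.
Currency deposit €24 billion: reserves +€24B, deposits +€24B.
Totals: Δreserves = −€20B, Δdeposits = +€77B.
Δrequired reserves = 15% × +€77B = +€11.55B.
Δexcess reserves = Δreserves − Δrequired = −€20B − (+€11.55B) = -€31.55 billion.

-€31.55 billion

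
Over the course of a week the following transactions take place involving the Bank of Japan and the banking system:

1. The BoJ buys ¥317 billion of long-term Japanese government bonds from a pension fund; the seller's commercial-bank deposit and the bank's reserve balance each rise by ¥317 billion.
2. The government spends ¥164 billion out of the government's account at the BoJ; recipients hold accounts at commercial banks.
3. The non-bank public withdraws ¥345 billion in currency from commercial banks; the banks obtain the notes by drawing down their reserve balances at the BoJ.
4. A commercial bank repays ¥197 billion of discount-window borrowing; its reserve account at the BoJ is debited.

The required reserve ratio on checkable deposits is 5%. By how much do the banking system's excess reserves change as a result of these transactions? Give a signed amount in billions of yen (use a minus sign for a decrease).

-¥67.8 billion

Asset purchase (from non-banks) ¥317 billion: reserves +¥317B, deposits +¥317B.
Government spending ¥164 billion: reserves +¥164B, deposits +¥164B.
Currency withdrawal ¥345 billion: reserves −¥345B, deposits −¥345B.
Discount-window repayment ¥197 billion: reserves −¥197B, deposits 0.
Totals: Δreserves = −¥61B, Δdeposits = +¥136B.
Δrequired reserves = 5% × +¥136B = +¥6.8B.
Δexcess reserves = Δreserves − Δrequired = −¥61B − (+¥6.8B) = -¥67.8 billion.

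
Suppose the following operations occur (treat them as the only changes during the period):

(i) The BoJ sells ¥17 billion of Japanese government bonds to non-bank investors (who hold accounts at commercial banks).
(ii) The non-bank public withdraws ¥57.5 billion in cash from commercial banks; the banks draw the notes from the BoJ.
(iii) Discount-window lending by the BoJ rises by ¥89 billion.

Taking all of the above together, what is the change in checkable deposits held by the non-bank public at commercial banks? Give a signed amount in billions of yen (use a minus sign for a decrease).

Asset sale (to non-banks) ¥17 billion: non-bank counterparties' bank balances fall → −¥17B.
Currency withdrawal ¥57.5 billion: non-bank counterparties' bank balances fall → −¥57.5B.
Discount-window loan ¥89 billion: the counterparty is a bank, so public deposits are unchanged → 0.
Net: −17 − 57.5 + 0 = -¥74.5 billion.

-¥74.5 billion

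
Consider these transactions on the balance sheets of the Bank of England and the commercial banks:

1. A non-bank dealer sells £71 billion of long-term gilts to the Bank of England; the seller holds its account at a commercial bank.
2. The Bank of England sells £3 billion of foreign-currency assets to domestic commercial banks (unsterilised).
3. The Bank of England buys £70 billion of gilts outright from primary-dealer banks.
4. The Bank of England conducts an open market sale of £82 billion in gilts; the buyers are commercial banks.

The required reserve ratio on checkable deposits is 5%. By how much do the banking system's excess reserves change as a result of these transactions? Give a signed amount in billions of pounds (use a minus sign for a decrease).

+£52.45 billion

Asset purchase (from non-banks) £71 billion: reserves +£71B, deposits +£71B.
FX sale £3 billion: reserves −£3B, deposits 0.
OMO purchase (from banks) £70 billion: reserves +£70B, deposits 0.
OMO sale (to banks) £82 billion: reserves −£82B, deposits 0.
Totals: Δreserves = +£56B, Δdeposits = +£71B.
Δrequired reserves = 5% × +£71B = +£3.55B.
Δexcess reserves = Δreserves − Δrequired = +£56B − (+£3.55B) = +£52.45 billion.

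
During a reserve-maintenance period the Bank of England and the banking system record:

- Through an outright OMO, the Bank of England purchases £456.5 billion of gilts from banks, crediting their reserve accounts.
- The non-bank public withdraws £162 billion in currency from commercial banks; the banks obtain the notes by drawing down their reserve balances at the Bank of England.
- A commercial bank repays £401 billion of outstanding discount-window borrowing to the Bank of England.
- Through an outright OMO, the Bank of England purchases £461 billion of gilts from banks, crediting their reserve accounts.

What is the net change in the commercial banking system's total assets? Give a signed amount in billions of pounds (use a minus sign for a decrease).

OMO purchase (from banks) £456.5 billion: just an asset swap on bank balance sheets → 0.
Currency withdrawal £162 billion: bank balance sheets shrink → −£162B.
Discount-window repayment £401 billion: bank balance sheets shrink → −£401B.
OMO purchase (from banks) £461 billion: just an asset swap on bank balance sheets → 0.
Net: 0 − 162 − 401 + 0 = -£563 billion.

-£563 billion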